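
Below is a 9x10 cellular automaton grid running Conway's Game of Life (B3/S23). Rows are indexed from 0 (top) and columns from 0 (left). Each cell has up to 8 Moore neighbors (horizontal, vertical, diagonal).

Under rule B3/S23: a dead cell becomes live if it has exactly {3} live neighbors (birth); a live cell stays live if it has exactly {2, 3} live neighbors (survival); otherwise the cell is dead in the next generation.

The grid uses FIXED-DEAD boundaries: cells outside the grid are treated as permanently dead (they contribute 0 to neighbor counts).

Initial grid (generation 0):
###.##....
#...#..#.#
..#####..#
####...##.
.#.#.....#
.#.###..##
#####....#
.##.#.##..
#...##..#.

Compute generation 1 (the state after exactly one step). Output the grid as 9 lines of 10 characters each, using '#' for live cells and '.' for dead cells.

Answer: ##.###....
#.......#.
#....##..#
#....#####
.......#.#
.....#..##
#.....##.#
......###.
.#.#####..

Derivation:
Simulating step by step:
Generation 0 (given above): 45 live cells
Generation 1: 35 live cells
(generation 1 grid is the final answer)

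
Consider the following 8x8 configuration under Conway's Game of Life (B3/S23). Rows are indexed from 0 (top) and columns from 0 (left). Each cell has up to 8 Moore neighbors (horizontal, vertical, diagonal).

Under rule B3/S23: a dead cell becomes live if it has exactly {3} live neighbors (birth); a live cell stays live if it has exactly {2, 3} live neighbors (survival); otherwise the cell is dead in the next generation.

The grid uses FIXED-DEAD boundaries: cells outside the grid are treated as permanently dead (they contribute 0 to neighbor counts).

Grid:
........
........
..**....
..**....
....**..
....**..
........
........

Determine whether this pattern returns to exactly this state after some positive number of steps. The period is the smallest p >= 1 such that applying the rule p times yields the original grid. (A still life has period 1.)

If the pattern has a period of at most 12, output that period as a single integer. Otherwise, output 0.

Simulating and comparing each generation to the original:
Gen 0 (original, given above): 8 live cells
Gen 1: 6 live cells, differs from original
Gen 2: 8 live cells, MATCHES original -> period = 2

Answer: 2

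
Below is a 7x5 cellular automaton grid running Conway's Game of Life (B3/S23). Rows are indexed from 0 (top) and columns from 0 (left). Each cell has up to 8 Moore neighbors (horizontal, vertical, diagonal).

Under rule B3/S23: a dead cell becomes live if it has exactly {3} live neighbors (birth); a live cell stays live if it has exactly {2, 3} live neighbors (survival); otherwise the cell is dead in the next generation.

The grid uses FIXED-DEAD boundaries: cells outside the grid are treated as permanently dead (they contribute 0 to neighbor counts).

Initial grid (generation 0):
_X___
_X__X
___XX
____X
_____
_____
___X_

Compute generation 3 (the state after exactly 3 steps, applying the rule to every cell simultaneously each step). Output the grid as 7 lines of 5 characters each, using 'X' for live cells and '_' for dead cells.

Simulating step by step:
Generation 0 (given above): 7 live cells
Generation 1: 7 live cells
_____
__XXX
___XX
___XX
_____
_____
_____
Generation 2: 5 live cells
___X_
__X_X
_____
___XX
_____
_____
_____
Generation 3: 3 live cells
(generation 3 grid is the final answer)

Answer: ___X_
___X_
____X
_____
_____
_____
_____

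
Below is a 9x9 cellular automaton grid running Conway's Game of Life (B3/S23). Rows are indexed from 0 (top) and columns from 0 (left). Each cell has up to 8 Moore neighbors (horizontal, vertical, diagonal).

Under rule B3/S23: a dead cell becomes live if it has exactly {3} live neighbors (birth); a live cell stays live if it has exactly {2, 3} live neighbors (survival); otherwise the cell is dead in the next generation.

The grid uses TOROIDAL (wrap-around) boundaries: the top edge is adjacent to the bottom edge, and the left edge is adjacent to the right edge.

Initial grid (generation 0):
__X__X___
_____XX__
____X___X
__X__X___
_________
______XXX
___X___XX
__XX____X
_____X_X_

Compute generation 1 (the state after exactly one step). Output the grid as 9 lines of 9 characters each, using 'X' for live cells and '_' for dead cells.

Simulating step by step:
Generation 0 (given above): 19 live cells
Generation 1: 24 live cells
(generation 1 grid is the final answer)

Answer: ____XX___
____XXX__
____X_X__
_________
______XX_
______X_X
X_XX__X__
__XXX_X_X
__XXX_X__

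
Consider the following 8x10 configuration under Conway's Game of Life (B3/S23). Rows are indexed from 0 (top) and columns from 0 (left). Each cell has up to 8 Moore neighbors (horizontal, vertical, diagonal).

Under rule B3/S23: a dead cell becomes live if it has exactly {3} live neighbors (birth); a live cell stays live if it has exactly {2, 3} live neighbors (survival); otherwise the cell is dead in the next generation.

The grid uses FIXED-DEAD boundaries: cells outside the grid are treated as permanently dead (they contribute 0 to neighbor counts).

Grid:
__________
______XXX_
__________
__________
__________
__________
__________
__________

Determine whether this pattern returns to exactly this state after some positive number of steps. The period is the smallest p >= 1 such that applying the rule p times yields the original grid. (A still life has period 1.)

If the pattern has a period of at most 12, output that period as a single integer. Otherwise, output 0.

Simulating and comparing each generation to the original:
Gen 0 (original, given above): 3 live cells
Gen 1: 3 live cells, differs from original
Gen 2: 3 live cells, MATCHES original -> period = 2

Answer: 2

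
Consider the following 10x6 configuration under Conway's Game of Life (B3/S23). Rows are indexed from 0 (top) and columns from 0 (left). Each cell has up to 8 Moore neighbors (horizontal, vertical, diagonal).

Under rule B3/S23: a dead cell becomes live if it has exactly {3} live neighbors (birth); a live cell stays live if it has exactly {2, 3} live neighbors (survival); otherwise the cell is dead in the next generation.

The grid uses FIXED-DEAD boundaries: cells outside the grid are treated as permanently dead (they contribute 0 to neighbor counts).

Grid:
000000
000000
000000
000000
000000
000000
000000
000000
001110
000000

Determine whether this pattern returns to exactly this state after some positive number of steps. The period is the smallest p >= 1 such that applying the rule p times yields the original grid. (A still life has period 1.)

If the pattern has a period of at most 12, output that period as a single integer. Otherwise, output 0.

Simulating and comparing each generation to the original:
Gen 0 (original, given above): 3 live cells
Gen 1: 3 live cells, differs from original
Gen 2: 3 live cells, MATCHES original -> period = 2

Answer: 2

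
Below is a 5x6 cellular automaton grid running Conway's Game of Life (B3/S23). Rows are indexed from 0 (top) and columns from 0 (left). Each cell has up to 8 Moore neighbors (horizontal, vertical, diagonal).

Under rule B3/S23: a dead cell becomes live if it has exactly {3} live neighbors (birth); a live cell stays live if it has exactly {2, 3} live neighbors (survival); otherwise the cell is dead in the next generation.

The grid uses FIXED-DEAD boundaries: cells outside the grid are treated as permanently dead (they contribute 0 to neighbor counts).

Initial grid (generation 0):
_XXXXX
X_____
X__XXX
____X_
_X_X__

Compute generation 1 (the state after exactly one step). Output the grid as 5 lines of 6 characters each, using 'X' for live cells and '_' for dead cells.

Answer: _XXXX_
X_____
___XXX
__X__X
______

Derivation:
Simulating step by step:
Generation 0 (given above): 13 live cells
Generation 1: 10 live cells
(generation 1 grid is the final answer)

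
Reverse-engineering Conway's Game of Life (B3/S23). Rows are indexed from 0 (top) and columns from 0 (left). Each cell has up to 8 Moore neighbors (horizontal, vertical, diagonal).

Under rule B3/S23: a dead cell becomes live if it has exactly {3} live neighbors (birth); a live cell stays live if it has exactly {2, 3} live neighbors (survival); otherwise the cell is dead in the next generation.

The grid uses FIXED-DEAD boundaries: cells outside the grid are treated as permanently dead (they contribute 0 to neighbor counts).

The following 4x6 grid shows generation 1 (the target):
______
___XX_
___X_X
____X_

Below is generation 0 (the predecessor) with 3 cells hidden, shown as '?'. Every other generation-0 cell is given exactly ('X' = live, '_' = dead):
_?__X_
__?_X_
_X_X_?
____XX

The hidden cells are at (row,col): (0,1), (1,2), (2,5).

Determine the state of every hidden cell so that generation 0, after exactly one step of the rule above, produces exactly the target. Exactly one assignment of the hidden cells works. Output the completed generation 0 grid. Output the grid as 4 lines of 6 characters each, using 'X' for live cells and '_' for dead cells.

Hidden generation-0 cells (in order): (0,1), (1,2), (2,5).
A hidden cell only influences target cells in its own 3x3 neighborhood. Try each of the 2^3 = 8 assignments, step the completed generation 0 forward once under B3/S23, and compare with the target:
  (0,1)=_ (1,2)=_ (2,5)=_ -> step reproduces the target at every cell -> ACCEPT
  (0,1)=_ (1,2)=_ (2,5)=X -> step gives (1,5)='X' but target has '_' -> reject
  (0,1)=_ (1,2)=X (2,5)=_ -> step gives (0,3)='X' but target has '_' -> reject
  (0,1)=_ (1,2)=X (2,5)=X -> step gives (0,3)='X' but target has '_' -> reject
  (0,1)=X (1,2)=_ (2,5)=_ -> step gives (1,2)='X' but target has '_' -> reject
  (0,1)=X (1,2)=_ (2,5)=X -> step gives (1,2)='X' but target has '_' -> reject
  (0,1)=X (1,2)=X (2,5)=_ -> step gives (0,3)='X' but target has '_' -> reject
  (0,1)=X (1,2)=X (2,5)=X -> step gives (0,3)='X' but target has '_' -> reject
Unique solution: (0,1)=dead, (1,2)=dead, (2,5)=dead.
Check: live-neighbor counts of every cell in the completed generation 0:
000212
112322
102243
112221
Applying B3/S23 to generation 0 with these counts gives:
______
___XX_
___X_X
____X_
which matches the target exactly.

Answer: ____X_
____X_
_X_X__
____XX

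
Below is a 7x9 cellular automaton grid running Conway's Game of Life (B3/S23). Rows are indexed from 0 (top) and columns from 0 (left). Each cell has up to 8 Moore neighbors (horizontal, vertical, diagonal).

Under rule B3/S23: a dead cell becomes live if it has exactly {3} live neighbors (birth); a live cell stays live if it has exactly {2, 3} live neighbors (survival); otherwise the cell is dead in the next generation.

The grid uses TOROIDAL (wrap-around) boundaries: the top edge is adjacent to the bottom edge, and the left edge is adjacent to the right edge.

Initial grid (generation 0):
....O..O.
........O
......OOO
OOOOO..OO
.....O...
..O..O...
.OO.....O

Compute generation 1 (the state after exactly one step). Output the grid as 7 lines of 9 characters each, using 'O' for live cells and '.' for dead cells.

Simulating step by step:
Generation 0 (given above): 19 live cells
Generation 1: 24 live cells
(generation 1 grid is the final answer)

Answer: O......OO
......O.O
.OOO..O..
OOOOOO...
O....OO.O
.OO......
.OOO.....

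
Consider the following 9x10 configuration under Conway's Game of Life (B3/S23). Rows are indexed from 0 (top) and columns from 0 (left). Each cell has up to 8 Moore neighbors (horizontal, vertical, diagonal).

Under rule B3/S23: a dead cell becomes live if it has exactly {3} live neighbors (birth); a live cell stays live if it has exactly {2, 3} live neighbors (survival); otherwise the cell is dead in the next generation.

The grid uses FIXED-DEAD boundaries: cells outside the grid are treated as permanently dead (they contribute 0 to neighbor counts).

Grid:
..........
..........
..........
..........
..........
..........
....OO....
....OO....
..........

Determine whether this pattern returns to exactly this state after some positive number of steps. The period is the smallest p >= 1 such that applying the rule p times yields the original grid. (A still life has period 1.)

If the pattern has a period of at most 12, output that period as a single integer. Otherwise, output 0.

Simulating and comparing each generation to the original:
Gen 0 (original, given above): 4 live cells
Gen 1: 4 live cells, MATCHES original -> period = 1

Answer: 1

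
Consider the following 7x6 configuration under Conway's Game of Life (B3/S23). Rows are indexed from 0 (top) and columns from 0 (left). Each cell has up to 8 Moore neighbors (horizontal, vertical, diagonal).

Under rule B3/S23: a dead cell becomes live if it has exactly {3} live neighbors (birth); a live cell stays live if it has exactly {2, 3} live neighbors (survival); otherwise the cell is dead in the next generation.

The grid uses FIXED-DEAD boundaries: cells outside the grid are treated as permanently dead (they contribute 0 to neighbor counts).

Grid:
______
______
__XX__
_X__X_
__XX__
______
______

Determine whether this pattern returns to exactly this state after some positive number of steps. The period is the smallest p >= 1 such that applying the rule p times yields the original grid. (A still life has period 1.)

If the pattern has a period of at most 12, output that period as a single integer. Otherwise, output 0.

Answer: 1

Derivation:
Simulating and comparing each generation to the original:
Gen 0 (original, given above): 6 live cells
Gen 1: 6 live cells, MATCHES original -> period = 1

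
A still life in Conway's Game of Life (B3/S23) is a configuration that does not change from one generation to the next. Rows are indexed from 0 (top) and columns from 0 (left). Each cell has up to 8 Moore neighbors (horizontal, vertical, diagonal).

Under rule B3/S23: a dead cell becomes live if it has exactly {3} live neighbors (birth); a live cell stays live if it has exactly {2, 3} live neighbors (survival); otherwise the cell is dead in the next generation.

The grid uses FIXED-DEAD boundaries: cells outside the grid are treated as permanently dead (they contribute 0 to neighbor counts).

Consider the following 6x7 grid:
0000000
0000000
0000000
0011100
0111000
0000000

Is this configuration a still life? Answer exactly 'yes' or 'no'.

Compute generation 1 and compare to generation 0 (given above):
Generation 1:
0000000
0000000
0001000
0100100
0100100
0010000
Cell (2,3) differs: gen0=0 vs gen1=1 -> NOT a still life.

Answer: no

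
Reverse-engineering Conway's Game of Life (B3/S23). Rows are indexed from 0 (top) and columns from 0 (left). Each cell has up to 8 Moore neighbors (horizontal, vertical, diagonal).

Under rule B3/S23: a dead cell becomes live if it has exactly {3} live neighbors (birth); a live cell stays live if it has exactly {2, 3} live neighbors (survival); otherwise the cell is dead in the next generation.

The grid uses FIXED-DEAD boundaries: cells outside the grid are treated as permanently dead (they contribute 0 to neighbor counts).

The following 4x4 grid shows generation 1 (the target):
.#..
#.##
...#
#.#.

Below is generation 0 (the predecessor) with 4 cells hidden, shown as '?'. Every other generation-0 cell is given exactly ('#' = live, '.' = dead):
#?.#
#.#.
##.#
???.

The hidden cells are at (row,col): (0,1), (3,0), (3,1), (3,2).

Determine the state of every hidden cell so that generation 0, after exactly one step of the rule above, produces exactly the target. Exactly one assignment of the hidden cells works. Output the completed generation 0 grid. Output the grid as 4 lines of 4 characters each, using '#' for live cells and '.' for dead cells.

Answer: #..#
#.#.
##.#
###.

Derivation:
Hidden generation-0 cells (in order): (0,1), (3,0), (3,1), (3,2).
A hidden cell only influences target cells in its own 3x3 neighborhood. Try each of the 2^4 = 16 assignments, step the completed generation 0 forward once under B3/S23, and compare with the target:
  (0,1)=. (3,0)=. (3,1)=. (3,2)=. -> step gives (2,0)='#' but target has '.' -> reject
  (0,1)=. (3,0)=. (3,1)=. (3,2)=# -> step gives (2,0)='#' but target has '.' -> reject
  (0,1)=. (3,0)=. (3,1)=# (3,2)=. -> step gives (2,0)='#' but target has '.' -> reject
  (0,1)=. (3,0)=. (3,1)=# (3,2)=# -> step gives (2,0)='#' but target has '.' -> reject
  (0,1)=. (3,0)=# (3,1)=. (3,2)=. -> step gives (2,0)='#' but target has '.' -> reject
  (0,1)=. (3,0)=# (3,1)=. (3,2)=# -> step gives (2,0)='#' but target has '.' -> reject
  (0,1)=. (3,0)=# (3,1)=# (3,2)=. -> step gives (2,3)='.' but target has '#' -> reject
  (0,1)=. (3,0)=# (3,1)=# (3,2)=# -> step reproduces the target at every cell -> ACCEPT
  (0,1)=# (3,0)=. (3,1)=. (3,2)=. -> step gives (0,0)='#' but target has '.' -> reject
  (0,1)=# (3,0)=. (3,1)=. (3,2)=# -> step gives (0,0)='#' but target has '.' -> reject
  (0,1)=# (3,0)=. (3,1)=# (3,2)=. -> step gives (0,0)='#' but target has '.' -> reject
  (0,1)=# (3,0)=. (3,1)=# (3,2)=# -> step gives (0,0)='#' but target has '.' -> reject
  (0,1)=# (3,0)=# (3,1)=. (3,2)=. -> step gives (0,0)='#' but target has '.' -> reject
  (0,1)=# (3,0)=# (3,1)=. (3,2)=# -> step gives (0,0)='#' but target has '.' -> reject
  (0,1)=# (3,0)=# (3,1)=# (3,2)=. -> step gives (0,0)='#' but target has '.' -> reject
  (0,1)=# (3,0)=# (3,1)=# (3,2)=# -> step gives (0,0)='#' but target has '.' -> reject
Unique solution: (0,1)=dead, (3,0)=live, (3,1)=live, (3,2)=live.
Check: live-neighbor counts of every cell in the completed generation 0:
1321
3533
4652
3432
Applying B3/S23 to generation 0 with these counts gives:
.#..
#.##
...#
#.#.
which matches the target exactly.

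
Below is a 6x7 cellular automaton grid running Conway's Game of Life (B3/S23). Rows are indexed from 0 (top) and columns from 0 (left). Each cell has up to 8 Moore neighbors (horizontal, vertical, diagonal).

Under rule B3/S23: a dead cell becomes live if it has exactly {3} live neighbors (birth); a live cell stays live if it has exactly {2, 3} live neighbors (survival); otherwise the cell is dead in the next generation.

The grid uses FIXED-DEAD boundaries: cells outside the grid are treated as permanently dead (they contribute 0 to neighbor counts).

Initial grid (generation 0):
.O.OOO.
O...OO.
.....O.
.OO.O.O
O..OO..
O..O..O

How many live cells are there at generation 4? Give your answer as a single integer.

Answer: 18

Derivation:
Simulating step by step:
Generation 0 (given above): 18 live cells
Generation 1: 14 live cells
...O.O.
...O..O
.O.O..O
.OO.O..
O...O..
...OO..
Generation 2: 19 live cells
....O..
...O.OO
.O.OOO.
OOO.OO.
.OO.OO.
...OO..
Generation 3: 14 live cells
....OO.
..OO..O
OO.....
O.....O
O......
..OOOO.
Generation 4: 18 live cells
...OOO.
.OOOOO.
OOO....
O......
.O.OOO.
...OO..
Population at generation 4: 18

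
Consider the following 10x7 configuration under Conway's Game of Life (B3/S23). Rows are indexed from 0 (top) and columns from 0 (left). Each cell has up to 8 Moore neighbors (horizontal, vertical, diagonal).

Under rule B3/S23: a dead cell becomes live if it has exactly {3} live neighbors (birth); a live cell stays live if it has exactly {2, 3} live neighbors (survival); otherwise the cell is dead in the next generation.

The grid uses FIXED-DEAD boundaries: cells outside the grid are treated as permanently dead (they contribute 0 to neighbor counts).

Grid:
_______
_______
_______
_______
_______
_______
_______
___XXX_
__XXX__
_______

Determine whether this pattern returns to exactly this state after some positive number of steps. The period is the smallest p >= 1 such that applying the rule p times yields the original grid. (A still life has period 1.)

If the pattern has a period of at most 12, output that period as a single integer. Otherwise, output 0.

Answer: 2

Derivation:
Simulating and comparing each generation to the original:
Gen 0 (original, given above): 6 live cells
Gen 1: 6 live cells, differs from original
Gen 2: 6 live cells, MATCHES original -> period = 2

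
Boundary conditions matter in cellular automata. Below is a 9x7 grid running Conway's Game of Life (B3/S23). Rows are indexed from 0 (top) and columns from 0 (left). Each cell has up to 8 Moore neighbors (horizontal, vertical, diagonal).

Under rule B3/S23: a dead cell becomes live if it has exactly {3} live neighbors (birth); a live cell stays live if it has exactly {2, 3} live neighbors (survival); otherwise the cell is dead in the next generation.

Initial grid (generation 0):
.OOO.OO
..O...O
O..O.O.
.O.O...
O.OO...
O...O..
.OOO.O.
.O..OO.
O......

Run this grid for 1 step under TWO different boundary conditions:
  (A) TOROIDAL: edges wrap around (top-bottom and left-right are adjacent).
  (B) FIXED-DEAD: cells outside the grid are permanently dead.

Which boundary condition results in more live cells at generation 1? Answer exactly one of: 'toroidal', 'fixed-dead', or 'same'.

Answer: toroidal

Derivation:
Under TOROIDAL boundary, generation 1:
.OOO.OO
.......
OO.OO.O
OO.O..O
O.OOO..
O...O.O
OOOO.OO
OO.OOOO
O..O...
Population = 35

Under FIXED-DEAD boundary, generation 1:
.OOO.OO
......O
.O.OO..
OO.O...
O.OOO..
O...O..
OOOO.O.
OO.OOO.
.......
Population = 28

Comparison: toroidal=35, fixed-dead=28 -> toroidal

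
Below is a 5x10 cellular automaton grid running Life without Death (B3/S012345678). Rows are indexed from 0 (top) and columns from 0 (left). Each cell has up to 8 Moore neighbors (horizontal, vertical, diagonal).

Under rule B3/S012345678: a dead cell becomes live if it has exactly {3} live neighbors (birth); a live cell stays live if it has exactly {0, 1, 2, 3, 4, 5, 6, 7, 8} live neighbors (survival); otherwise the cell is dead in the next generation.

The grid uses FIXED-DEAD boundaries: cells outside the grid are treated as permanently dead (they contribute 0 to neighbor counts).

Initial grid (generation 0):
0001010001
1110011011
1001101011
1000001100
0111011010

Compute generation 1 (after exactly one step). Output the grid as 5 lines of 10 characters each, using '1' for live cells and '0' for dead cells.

Simulating step by step:
Generation 0 (given above): 25 live cells
Generation 1: 32 live cells
(generation 1 grid is the final answer)

Answer: 0111111011
1110011011
1011101011
1000001101
0111011010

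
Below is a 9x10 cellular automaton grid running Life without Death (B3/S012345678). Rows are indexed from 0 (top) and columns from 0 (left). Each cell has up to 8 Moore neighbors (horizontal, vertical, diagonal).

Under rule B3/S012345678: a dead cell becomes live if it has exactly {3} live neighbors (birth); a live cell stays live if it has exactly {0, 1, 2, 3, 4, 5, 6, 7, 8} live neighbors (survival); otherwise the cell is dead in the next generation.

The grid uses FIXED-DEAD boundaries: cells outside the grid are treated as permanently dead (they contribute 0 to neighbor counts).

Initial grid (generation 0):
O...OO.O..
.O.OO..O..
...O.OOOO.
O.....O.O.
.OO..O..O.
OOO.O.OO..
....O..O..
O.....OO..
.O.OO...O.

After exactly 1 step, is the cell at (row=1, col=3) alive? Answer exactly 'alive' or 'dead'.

Simulating step by step:
Generation 0 (given above): 35 live cells
Generation 1: 53 live cells
O..OOOOO..
.OOOO..O..
..OO.OOOO.
OOO.O.O.OO
.OOO.O..O.
OOO.O.OOO.
O..OO..OO.
O..OOOOOO.
.O.OO..OO.

Cell (1,3) at generation 1: 1 -> alive

Answer: alive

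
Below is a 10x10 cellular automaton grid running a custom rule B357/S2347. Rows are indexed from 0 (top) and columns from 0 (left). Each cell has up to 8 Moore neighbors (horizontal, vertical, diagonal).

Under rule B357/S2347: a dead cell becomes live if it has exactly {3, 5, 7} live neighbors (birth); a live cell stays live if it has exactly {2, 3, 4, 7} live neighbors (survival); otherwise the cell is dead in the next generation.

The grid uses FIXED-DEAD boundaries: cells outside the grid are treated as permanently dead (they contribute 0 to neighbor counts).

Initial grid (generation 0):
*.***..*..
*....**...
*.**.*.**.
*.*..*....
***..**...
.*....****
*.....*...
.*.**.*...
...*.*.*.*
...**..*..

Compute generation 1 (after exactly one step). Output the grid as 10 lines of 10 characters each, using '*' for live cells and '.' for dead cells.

Answer: .*.****...
**.****.*.
****.***..
***..***..
*.*..**.*.
.**...***.
***...***.
..***.**..
...*.*.**.
...**.*.*.

Derivation:
Simulating step by step:
Generation 0 (given above): 40 live cells
Generation 1: 54 live cells
(generation 1 grid is the final answer)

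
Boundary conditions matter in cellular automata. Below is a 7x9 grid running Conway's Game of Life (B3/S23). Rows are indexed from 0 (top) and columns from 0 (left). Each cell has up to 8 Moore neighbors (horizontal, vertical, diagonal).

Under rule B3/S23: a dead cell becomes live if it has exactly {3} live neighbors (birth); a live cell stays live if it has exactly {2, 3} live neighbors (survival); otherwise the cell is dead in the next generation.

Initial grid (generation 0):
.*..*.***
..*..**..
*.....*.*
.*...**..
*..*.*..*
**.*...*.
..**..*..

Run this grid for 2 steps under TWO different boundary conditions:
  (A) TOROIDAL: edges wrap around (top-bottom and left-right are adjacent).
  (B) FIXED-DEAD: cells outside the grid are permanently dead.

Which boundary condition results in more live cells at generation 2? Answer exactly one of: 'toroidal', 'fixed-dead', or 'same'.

Answer: toroidal

Derivation:
Under TOROIDAL boundary, generation 2:
..***....
.**......
***..*...
.*..*****
.**.....*
*.**.....
**.*..**.
Population = 26

Under FIXED-DEAD boundary, generation 2:
.......*.
.......*.
.**..*...
**..***..
..*....*.
*..**.**.
**.*.....
Population = 20

Comparison: toroidal=26, fixed-dead=20 -> toroidal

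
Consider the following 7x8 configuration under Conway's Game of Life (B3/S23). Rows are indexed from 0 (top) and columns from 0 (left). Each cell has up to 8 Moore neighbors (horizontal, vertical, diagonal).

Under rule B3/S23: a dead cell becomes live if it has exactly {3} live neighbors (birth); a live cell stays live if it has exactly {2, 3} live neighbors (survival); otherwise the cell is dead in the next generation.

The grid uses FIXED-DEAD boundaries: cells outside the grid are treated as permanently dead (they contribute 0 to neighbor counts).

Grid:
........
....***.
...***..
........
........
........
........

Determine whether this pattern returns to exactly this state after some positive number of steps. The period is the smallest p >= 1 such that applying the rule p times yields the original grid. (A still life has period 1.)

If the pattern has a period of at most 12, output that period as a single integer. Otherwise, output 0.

Simulating and comparing each generation to the original:
Gen 0 (original, given above): 6 live cells
Gen 1: 6 live cells, differs from original
Gen 2: 6 live cells, MATCHES original -> period = 2

Answer: 2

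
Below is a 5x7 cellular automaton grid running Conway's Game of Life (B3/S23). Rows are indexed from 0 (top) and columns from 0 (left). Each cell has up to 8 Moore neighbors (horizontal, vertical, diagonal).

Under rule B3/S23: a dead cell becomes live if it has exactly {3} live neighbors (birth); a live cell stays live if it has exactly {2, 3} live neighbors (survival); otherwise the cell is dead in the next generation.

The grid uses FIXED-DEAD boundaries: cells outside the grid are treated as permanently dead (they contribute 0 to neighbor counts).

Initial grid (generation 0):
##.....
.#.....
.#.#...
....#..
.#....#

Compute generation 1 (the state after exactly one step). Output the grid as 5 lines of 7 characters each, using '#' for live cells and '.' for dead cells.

Answer: ##.....
.#.....
..#....
..#....
.......

Derivation:
Simulating step by step:
Generation 0 (given above): 8 live cells
Generation 1: 5 live cells
(generation 1 grid is the final answer)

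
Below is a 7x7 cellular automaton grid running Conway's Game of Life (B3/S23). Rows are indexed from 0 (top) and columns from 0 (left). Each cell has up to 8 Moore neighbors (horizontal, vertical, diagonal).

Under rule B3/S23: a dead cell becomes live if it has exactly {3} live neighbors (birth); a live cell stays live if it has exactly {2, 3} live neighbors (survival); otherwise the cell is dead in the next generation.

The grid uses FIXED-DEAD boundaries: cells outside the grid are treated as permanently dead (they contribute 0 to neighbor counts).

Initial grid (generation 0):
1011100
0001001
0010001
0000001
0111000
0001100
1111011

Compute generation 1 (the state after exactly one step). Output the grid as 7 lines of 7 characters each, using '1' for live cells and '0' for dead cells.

Answer: 0011100
0100110
0000011
0101000
0011100
1000010
0111010

Derivation:
Simulating step by step:
Generation 0 (given above): 20 live cells
Generation 1: 19 live cells
(generation 1 grid is the final answer)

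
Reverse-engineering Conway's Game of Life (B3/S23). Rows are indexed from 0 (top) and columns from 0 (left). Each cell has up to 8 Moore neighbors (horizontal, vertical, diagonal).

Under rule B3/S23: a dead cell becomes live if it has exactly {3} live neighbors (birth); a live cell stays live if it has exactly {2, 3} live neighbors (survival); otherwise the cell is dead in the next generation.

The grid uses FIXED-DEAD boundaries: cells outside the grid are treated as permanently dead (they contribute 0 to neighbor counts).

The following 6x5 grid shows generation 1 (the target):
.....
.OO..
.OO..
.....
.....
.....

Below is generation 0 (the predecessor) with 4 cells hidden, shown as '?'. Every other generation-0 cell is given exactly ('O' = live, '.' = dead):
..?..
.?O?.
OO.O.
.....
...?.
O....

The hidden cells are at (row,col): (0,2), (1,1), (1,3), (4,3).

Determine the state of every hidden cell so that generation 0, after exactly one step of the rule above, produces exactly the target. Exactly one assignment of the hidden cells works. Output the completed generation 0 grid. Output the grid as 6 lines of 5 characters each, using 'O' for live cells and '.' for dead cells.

Hidden generation-0 cells (in order): (0,2), (1,1), (1,3), (4,3).
A hidden cell only influences target cells in its own 3x3 neighborhood. Try each of the 2^4 = 16 assignments, step the completed generation 0 forward once under B3/S23, and compare with the target:
  (0,2)=. (1,1)=. (1,3)=. (4,3)=. -> step reproduces the target at every cell -> ACCEPT
  (0,2)=. (1,1)=. (1,3)=. (4,3)=O -> step gives (3,2)='O' but target has '.' -> reject
  (0,2)=. (1,1)=. (1,3)=O (4,3)=. -> step gives (1,3)='O' but target has '.' -> reject
  (0,2)=. (1,1)=. (1,3)=O (4,3)=O -> step gives (1,3)='O' but target has '.' -> reject
  (0,2)=. (1,1)=O (1,3)=. (4,3)=. -> step gives (1,0)='O' but target has '.' -> reject
  (0,2)=. (1,1)=O (1,3)=. (4,3)=O -> step gives (1,0)='O' but target has '.' -> reject
  (0,2)=. (1,1)=O (1,3)=O (4,3)=. -> step gives (0,2)='O' but target has '.' -> reject
  (0,2)=. (1,1)=O (1,3)=O (4,3)=O -> step gives (0,2)='O' but target has '.' -> reject
  (0,2)=O (1,1)=. (1,3)=. (4,3)=. -> step gives (1,1)='.' but target has 'O' -> reject
  (0,2)=O (1,1)=. (1,3)=. (4,3)=O -> step gives (1,1)='.' but target has 'O' -> reject
  (0,2)=O (1,1)=. (1,3)=O (4,3)=. -> step gives (0,2)='O' but target has '.' -> reject
  (0,2)=O (1,1)=. (1,3)=O (4,3)=O -> step gives (0,2)='O' but target has '.' -> reject
  (0,2)=O (1,1)=O (1,3)=. (4,3)=. -> step gives (0,1)='O' but target has '.' -> reject
  (0,2)=O (1,1)=O (1,3)=. (4,3)=O -> step gives (0,1)='O' but target has '.' -> reject
  (0,2)=O (1,1)=O (1,3)=O (4,3)=. -> step gives (0,1)='O' but target has '.' -> reject
  (0,2)=O (1,1)=O (1,3)=O (4,3)=O -> step gives (0,1)='O' but target has '.' -> reject
Unique solution: (0,2)=dead, (1,1)=dead, (1,3)=dead, (4,3)=dead.
Check: live-neighbor counts of every cell in the completed generation 0:
01110
23221
12311
22211
11000
01000
Applying B3/S23 to generation 0 with these counts gives:
.....
.OO..
.OO..
.....
.....
.....
which matches the target exactly.

Answer: .....
..O..
OO.O.
.....
.....
O....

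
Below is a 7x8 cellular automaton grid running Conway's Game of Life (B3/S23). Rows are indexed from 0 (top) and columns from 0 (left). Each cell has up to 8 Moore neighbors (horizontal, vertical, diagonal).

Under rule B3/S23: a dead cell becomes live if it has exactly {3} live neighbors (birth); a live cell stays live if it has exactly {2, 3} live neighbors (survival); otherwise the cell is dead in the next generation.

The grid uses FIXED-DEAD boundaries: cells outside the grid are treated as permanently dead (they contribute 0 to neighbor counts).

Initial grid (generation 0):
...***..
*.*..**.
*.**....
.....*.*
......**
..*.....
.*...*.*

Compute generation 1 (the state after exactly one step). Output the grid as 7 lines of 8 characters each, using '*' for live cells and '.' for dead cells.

Simulating step by step:
Generation 0 (given above): 18 live cells
Generation 1: 15 live cells
(generation 1 grid is the final answer)

Answer: ...****.
..*..**.
..****..
.......*
......**
.......*
........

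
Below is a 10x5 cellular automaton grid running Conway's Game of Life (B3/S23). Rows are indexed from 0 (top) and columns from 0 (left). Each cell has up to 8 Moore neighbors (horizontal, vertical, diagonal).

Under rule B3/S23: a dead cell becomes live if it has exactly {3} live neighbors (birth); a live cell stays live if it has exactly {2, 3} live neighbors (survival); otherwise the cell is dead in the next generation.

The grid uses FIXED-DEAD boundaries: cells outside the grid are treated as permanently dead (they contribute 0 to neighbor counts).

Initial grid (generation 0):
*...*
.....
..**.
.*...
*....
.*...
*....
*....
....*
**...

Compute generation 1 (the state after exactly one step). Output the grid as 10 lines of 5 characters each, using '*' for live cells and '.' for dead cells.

Simulating step by step:
Generation 0 (given above): 12 live cells
Generation 1: 12 live cells
(generation 1 grid is the final answer)

Answer: .....
...*.
..*..
.**..
**...
**...
**...
.....
**...
.....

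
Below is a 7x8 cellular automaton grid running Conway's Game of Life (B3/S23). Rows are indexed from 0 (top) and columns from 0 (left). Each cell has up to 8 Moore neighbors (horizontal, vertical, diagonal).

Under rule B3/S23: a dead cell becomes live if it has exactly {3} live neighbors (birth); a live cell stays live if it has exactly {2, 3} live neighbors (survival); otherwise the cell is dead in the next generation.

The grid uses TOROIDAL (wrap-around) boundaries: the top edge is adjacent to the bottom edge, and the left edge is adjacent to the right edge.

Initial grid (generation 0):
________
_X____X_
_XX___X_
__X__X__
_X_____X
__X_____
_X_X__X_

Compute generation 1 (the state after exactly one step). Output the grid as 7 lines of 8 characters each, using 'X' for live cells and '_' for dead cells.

Simulating step by step:
Generation 0 (given above): 13 live cells
Generation 1: 16 live cells
(generation 1 grid is the final answer)

Answer: __X_____
_XX_____
_XX__XX_
X_X___X_
_XX_____
XXX_____
__X_____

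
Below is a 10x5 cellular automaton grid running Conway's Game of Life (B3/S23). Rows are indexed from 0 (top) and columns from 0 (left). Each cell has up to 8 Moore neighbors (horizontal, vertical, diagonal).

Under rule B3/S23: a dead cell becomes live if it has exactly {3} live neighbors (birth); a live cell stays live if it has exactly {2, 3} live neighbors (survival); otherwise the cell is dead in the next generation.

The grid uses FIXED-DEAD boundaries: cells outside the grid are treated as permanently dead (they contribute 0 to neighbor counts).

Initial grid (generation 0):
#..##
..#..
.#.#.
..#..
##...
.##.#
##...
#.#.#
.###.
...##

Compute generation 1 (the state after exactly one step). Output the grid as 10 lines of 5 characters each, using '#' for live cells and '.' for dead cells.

Simulating step by step:
Generation 0 (given above): 22 live cells
Generation 1: 16 live cells
(generation 1 grid is the final answer)

Answer: ...#.
.##.#
.#.#.
#.#..
#..#.
..#..
#....
#....
.#...
...##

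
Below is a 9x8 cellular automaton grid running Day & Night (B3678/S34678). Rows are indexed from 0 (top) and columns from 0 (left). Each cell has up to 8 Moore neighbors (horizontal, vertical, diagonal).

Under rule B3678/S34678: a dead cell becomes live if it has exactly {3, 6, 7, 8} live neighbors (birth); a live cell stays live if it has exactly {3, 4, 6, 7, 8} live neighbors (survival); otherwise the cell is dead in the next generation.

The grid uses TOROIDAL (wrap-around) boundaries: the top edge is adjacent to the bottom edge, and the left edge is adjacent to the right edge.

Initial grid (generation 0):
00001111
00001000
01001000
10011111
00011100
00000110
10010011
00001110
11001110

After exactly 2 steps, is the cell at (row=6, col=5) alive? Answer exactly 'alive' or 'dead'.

Answer: alive

Derivation:
Simulating step by step:
Generation 0 (given above): 30 live cells
Generation 1: 34 live cells
10011111
00011010
10001011
00111010
00011110
00010110
00000101
01011101
00010110
Generation 2: 36 live cells
00111101
00010101
00111111
00000110
00001111
00001001
10111110
10100110
00011110

Cell (6,5) at generation 2: 1 -> alive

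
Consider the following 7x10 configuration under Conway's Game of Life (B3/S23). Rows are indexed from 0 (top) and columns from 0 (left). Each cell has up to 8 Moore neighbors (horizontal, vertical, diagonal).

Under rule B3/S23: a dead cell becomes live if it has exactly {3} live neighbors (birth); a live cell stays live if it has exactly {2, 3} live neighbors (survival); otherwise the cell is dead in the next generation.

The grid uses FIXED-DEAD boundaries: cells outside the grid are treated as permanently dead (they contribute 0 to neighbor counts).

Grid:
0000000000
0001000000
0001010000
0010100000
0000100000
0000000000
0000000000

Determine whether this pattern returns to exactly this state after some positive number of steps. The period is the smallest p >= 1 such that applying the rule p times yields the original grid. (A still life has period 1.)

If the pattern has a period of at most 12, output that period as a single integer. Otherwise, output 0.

Simulating and comparing each generation to the original:
Gen 0 (original, given above): 6 live cells
Gen 1: 6 live cells, differs from original
Gen 2: 6 live cells, MATCHES original -> period = 2

Answer: 2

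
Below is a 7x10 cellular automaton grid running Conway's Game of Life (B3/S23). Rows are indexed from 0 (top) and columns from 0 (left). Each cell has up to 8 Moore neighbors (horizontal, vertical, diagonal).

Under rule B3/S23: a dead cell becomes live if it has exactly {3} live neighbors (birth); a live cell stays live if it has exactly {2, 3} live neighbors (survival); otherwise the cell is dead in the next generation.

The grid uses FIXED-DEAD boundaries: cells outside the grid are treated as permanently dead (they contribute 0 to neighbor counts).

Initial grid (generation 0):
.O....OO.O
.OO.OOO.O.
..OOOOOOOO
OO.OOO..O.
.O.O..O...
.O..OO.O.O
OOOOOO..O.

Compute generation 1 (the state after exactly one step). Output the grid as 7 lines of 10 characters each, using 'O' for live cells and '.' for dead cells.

Simulating step by step:
Generation 0 (given above): 39 live cells
Generation 1: 26 live cells
(generation 1 grid is the final answer)

Answer: .OO...OOO.
.O........
O........O
OO......OO
.O.O..OOO.
.......OO.
OOOO.OO.O.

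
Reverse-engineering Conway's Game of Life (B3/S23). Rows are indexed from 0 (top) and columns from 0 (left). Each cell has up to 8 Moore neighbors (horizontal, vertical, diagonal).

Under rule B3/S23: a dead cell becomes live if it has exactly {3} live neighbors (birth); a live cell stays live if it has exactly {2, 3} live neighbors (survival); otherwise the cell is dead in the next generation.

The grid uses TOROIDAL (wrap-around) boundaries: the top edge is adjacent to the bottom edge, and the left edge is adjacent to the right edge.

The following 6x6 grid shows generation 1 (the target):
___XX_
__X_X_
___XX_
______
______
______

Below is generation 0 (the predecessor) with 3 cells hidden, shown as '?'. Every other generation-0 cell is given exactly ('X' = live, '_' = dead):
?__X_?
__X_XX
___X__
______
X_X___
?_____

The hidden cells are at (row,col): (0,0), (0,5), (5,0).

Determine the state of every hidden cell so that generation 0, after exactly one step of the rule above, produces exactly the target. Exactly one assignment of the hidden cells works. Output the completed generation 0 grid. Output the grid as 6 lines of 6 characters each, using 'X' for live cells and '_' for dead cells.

Answer: ___X__
__X_XX
___X__
______
X_X___
______

Derivation:
Hidden generation-0 cells (in order): (0,0), (0,5), (5,0).
A hidden cell only influences target cells in its own 3x3 neighborhood. Try each of the 2^3 = 8 assignments, step the completed generation 0 forward once under B3/S23, and compare with the target:
  (0,0)=_ (0,5)=_ (5,0)=_ -> step reproduces the target at every cell -> ACCEPT
  (0,0)=_ (0,5)=_ (5,0)=X -> step gives (0,5)='X' but target has '_' -> reject
  (0,0)=_ (0,5)=X (5,0)=_ -> step gives (0,4)='_' but target has 'X' -> reject
  (0,0)=_ (0,5)=X (5,0)=X -> step gives (0,0)='X' but target has '_' -> reject
  (0,0)=X (0,5)=_ (5,0)=_ -> step gives (0,5)='X' but target has '_' -> reject
  (0,0)=X (0,5)=_ (5,0)=X -> step gives (0,0)='X' but target has '_' -> reject
  (0,0)=X (0,5)=X (5,0)=_ -> step gives (0,0)='X' but target has '_' -> reject
  (0,0)=X (0,5)=X (5,0)=X -> step gives (0,0)='X' but target has '_' -> reject
Unique solution: (0,0)=dead, (0,5)=dead, (5,0)=dead.
Check: live-neighbor counts of every cell in the completed generation 0:
112232
112431
112232
122211
020101
122211
Applying B3/S23 to generation 0 with these counts gives:
___XX_
__X_X_
___XX_
______
______
______
which matches the target exactly.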